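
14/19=0.74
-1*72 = -72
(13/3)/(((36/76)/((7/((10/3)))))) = 1729/90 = 19.21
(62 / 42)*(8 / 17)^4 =126976 / 1753941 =0.07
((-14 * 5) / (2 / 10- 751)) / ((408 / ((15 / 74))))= 875 / 18890128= 0.00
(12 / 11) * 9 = 108 / 11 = 9.82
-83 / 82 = -1.01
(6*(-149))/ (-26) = 447/ 13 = 34.38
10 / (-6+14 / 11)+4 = 49 / 26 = 1.88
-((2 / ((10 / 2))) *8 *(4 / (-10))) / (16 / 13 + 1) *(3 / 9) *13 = 2.49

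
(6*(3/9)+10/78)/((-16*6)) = -83/3744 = -0.02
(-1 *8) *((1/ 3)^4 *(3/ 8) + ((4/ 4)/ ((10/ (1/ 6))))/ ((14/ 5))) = -16/ 189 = -0.08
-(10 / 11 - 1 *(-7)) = -87 / 11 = -7.91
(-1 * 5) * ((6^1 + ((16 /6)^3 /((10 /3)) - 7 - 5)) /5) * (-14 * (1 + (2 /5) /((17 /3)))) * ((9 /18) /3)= -8918 /11475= -0.78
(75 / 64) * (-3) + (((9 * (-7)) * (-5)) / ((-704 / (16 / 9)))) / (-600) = -3.51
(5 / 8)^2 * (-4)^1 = -25 / 16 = -1.56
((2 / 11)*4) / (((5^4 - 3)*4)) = 1 / 3421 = 0.00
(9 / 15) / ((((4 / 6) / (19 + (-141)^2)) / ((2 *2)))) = 71640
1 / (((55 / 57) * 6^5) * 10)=0.00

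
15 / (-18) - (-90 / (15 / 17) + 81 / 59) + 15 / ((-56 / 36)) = 111697 / 1239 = 90.15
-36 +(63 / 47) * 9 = -1125 / 47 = -23.94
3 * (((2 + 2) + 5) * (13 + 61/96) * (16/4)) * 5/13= 58905/104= 566.39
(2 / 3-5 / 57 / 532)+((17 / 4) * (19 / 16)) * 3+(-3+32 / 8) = 16.81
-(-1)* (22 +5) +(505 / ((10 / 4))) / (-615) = 16403 / 615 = 26.67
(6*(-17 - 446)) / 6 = -463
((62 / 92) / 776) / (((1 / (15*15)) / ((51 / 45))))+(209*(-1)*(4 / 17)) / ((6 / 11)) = -163727053 / 1820496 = -89.94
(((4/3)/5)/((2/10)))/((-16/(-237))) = 79/4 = 19.75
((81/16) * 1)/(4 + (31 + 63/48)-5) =27/167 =0.16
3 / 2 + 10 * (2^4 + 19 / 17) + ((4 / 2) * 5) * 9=8931 / 34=262.68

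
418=418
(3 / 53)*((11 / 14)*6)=99 / 371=0.27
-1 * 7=-7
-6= -6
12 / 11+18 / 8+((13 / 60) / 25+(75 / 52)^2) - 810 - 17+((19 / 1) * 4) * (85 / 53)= -413626226471 / 591162000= -699.68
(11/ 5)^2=121/ 25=4.84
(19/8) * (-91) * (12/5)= -5187/10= -518.70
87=87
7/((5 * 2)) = 7/10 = 0.70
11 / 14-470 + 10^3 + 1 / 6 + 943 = 30953 / 21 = 1473.95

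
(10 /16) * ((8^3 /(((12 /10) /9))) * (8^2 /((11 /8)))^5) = 84442493013196800 /161051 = 524321444841.68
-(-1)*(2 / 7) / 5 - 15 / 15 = -33 / 35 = -0.94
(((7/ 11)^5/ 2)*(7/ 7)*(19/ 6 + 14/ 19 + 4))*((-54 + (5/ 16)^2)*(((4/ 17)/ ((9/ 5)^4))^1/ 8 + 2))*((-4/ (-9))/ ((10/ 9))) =-5491621588933417/ 308374373514240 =-17.81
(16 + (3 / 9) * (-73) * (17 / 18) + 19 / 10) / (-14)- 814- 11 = -111326 / 135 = -824.64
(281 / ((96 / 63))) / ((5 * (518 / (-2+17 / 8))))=0.01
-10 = -10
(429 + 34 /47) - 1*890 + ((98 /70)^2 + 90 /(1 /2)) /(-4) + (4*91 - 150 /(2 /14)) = -5601303 /4700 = -1191.77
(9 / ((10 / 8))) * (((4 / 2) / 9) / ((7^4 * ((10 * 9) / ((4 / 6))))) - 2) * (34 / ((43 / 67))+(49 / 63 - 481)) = 3858750652928 / 627201225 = 6152.33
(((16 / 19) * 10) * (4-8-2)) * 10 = -9600 / 19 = -505.26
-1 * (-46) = 46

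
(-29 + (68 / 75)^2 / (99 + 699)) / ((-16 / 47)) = 85.18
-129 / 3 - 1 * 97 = -140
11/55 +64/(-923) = 603/4615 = 0.13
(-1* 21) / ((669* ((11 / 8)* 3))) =-56 / 7359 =-0.01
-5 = -5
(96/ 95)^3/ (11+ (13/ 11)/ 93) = 452542464/ 4829593375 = 0.09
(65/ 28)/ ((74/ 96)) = 780/ 259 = 3.01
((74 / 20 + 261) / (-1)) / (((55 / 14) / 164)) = -3038756 / 275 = -11050.02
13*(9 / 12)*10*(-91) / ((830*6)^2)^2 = -1183 / 82007978688000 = -0.00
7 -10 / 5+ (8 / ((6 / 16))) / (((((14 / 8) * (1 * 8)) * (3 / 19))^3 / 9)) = 70307 / 3087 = 22.78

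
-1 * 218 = -218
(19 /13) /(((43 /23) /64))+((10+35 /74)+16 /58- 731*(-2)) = 1826749449 /1199614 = 1522.78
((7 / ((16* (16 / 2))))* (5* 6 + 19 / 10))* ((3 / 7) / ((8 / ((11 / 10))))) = 10527 / 102400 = 0.10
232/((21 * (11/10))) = 2320/231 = 10.04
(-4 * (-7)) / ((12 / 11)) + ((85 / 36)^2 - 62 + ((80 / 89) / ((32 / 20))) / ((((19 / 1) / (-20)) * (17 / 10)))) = -1158901661 / 37256112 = -31.11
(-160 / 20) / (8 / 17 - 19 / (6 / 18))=136 / 961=0.14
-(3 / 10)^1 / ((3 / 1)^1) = -1 / 10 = -0.10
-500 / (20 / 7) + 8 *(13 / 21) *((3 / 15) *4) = -17959 / 105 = -171.04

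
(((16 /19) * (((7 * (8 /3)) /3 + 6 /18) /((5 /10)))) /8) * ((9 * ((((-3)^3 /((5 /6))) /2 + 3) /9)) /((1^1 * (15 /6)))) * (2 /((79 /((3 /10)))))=-10384 /187625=-0.06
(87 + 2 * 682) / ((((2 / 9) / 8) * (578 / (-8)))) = -208944 / 289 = -722.99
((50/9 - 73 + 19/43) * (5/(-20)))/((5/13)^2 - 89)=-2191085/11622384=-0.19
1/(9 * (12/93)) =31/36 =0.86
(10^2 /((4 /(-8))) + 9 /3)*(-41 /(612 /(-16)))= -32308 /153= -211.16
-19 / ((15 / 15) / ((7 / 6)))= -133 / 6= -22.17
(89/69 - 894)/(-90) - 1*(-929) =5830687/6210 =938.92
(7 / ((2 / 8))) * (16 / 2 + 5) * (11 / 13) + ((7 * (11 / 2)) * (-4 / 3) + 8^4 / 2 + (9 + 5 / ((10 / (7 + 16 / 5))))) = 69563 / 30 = 2318.77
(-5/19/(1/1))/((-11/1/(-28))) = -140/209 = -0.67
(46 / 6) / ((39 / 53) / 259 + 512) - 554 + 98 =-9614348063 / 21084789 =-455.99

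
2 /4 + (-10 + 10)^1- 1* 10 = -9.50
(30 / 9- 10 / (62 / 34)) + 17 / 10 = -419 / 930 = -0.45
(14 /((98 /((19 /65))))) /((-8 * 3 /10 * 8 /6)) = -19 /1456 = -0.01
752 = 752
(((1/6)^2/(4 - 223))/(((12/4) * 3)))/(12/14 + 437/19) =-7/11849652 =-0.00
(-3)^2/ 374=9/ 374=0.02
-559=-559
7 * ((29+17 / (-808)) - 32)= -17087 / 808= -21.15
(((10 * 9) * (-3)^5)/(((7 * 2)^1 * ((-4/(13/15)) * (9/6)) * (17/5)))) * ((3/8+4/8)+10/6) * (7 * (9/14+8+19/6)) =13944.14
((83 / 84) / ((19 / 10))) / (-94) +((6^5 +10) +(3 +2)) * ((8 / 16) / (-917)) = -41798543 / 9826572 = -4.25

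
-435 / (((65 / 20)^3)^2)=-1781760 / 4826809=-0.37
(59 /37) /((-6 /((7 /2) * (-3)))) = 413 /148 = 2.79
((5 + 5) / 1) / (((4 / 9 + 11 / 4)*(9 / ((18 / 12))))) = 12 / 23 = 0.52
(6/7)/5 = 6/35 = 0.17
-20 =-20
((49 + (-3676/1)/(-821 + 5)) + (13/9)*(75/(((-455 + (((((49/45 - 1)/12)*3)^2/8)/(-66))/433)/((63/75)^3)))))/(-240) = -57329086310913019/257833688113224000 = -0.22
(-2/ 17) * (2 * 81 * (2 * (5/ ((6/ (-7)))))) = 3780/ 17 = 222.35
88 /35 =2.51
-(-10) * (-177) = -1770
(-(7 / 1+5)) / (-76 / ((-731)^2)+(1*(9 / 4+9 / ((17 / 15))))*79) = -25649328 / 1720862147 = -0.01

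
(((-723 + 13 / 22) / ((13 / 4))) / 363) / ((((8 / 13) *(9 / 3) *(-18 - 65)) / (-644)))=-2.57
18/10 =1.80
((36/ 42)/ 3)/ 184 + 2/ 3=1291/ 1932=0.67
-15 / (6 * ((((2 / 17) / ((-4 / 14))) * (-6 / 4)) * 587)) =-0.01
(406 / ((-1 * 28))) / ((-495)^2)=-29 / 490050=-0.00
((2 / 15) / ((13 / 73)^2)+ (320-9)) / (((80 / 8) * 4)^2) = 799043 / 4056000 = 0.20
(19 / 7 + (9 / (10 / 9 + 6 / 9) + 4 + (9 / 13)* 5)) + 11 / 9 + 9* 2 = 451571 / 13104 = 34.46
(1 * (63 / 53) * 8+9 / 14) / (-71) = -7533 / 52682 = -0.14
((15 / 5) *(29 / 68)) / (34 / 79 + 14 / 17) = 6873 / 6736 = 1.02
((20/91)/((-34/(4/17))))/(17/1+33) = -4/131495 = -0.00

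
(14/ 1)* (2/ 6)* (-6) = -28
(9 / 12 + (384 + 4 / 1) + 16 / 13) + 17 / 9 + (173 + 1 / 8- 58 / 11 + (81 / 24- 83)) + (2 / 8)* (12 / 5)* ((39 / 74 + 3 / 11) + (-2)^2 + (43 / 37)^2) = 483.79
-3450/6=-575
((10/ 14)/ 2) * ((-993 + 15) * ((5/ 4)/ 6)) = -4075/ 56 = -72.77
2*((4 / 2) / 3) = 4 / 3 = 1.33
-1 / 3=-0.33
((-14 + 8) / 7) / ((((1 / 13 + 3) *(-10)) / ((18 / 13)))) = 27 / 700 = 0.04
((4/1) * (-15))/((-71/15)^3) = 202500/357911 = 0.57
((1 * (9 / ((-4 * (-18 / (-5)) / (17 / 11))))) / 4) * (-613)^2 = -31940365 / 352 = -90739.67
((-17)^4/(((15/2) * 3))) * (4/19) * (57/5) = 668168/75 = 8908.91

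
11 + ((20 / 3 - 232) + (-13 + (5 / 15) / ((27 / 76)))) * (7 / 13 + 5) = -1303.80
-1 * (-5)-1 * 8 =-3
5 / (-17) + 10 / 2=80 / 17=4.71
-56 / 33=-1.70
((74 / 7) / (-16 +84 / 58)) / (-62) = 1073 / 91574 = 0.01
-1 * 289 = -289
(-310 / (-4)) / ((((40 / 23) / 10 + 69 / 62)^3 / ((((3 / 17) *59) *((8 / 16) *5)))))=3977713922478 / 4201623355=946.71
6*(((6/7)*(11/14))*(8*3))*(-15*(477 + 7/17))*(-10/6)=964180800/833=1157479.95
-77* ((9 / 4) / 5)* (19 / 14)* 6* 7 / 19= -2079 / 20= -103.95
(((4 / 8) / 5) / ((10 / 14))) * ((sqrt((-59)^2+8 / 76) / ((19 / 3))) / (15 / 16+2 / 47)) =1.33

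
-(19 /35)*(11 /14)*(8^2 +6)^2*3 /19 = -330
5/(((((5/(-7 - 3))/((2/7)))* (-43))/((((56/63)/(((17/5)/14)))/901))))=1600/5927679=0.00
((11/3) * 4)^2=1936/9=215.11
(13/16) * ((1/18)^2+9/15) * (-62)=-393731/12960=-30.38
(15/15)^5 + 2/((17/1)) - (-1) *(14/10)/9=974/765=1.27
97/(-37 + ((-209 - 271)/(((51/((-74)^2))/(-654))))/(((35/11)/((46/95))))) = 1096585/57988056083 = 0.00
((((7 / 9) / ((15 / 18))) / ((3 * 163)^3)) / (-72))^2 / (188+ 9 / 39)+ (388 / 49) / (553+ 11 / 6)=22712117154475448526064269677 / 1591418927128517886169750921200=0.01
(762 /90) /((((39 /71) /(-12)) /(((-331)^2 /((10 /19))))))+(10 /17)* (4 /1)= -638190813902 /16575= -38503216.53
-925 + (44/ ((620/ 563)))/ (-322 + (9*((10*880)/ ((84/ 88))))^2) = -48364491497525793/ 52285936754410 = -925.00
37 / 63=0.59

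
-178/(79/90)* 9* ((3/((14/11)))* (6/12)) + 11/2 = -2145.47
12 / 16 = 3 / 4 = 0.75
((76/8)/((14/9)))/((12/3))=171/112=1.53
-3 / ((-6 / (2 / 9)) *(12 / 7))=7 / 108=0.06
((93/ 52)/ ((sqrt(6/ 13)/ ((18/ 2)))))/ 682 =9 * sqrt(78)/ 2288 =0.03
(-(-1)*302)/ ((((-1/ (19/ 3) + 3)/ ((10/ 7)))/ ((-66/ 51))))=-631180/ 3213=-196.45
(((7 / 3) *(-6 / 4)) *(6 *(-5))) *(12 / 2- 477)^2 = 23293305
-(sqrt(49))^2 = -49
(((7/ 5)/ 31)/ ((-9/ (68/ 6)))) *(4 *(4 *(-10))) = 7616/ 837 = 9.10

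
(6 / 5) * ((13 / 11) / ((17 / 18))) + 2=3274 / 935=3.50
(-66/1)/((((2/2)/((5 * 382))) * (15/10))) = -84040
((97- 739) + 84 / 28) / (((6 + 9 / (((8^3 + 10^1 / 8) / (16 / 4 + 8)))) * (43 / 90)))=-215.35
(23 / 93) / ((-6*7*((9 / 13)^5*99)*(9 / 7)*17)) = -8539739 / 499083683274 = -0.00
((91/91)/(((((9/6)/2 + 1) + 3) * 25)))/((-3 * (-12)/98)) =98/4275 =0.02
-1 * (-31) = 31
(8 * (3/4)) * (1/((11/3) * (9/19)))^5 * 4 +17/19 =598134275/247857489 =2.41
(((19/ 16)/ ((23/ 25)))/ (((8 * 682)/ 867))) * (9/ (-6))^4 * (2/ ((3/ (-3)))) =-33357825/ 16062464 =-2.08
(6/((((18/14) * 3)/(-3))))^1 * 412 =-5768/3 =-1922.67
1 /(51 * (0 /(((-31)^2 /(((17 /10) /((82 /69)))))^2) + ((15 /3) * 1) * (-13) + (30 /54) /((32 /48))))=-2 /6545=-0.00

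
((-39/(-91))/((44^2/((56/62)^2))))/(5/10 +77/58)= 609/6162893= 0.00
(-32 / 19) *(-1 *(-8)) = -256 / 19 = -13.47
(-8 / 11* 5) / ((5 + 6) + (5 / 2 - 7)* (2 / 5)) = -100 / 253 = -0.40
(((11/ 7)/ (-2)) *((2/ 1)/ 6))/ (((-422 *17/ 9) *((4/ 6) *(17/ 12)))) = 297/ 853706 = 0.00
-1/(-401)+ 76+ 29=42106/401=105.00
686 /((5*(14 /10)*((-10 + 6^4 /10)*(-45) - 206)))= -49 /2794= -0.02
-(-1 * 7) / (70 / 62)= 31 / 5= 6.20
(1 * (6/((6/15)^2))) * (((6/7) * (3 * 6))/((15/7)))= 270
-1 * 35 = -35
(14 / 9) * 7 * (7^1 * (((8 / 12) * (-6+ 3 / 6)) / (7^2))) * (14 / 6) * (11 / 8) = -18.30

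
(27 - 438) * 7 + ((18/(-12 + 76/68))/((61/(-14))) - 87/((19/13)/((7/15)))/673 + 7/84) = -996225545573/346323108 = -2876.58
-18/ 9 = -2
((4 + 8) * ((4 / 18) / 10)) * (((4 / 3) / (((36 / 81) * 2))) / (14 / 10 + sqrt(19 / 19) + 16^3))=1 / 10246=0.00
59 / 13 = 4.54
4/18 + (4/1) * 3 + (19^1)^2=3359/9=373.22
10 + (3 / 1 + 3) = 16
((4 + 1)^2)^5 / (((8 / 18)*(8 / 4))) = 87890625 / 8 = 10986328.12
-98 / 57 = -1.72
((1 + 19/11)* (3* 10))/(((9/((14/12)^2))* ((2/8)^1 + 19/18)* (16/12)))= 3675/517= 7.11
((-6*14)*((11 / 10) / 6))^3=-456533 / 125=-3652.26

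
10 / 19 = 0.53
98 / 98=1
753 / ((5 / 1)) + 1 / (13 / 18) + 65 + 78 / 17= 244838 / 1105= 221.57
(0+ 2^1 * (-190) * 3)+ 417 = -723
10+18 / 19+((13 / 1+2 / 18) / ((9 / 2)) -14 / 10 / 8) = 13.69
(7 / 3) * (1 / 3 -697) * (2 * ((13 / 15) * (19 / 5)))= -1445444 / 135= -10706.99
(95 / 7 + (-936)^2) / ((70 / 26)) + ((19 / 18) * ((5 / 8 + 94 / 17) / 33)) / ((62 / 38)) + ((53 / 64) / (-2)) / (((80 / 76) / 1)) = 7633276970523 / 23457280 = 325411.85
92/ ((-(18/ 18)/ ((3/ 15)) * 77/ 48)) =-4416/ 385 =-11.47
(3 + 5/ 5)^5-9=1015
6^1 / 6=1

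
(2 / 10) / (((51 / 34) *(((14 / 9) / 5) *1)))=3 / 7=0.43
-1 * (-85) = 85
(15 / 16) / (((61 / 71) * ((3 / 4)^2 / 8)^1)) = 2840 / 183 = 15.52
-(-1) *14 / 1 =14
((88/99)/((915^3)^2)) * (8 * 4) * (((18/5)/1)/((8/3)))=0.00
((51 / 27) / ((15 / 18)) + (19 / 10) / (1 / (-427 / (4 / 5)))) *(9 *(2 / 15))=-121423 / 100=-1214.23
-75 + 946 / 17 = -329 / 17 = -19.35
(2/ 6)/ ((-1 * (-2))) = 1/ 6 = 0.17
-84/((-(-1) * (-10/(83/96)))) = 581/80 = 7.26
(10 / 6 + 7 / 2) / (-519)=-31 / 3114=-0.01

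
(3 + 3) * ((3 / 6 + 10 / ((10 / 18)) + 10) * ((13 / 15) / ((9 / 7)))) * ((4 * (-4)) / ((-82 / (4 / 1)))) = 55328 / 615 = 89.96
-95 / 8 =-11.88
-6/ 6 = -1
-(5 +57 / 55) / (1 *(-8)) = 83 / 110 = 0.75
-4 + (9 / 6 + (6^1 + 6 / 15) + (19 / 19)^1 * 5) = 89 / 10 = 8.90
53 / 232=0.23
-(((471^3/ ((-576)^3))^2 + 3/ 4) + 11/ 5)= -813803712630269/ 250482492702720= -3.25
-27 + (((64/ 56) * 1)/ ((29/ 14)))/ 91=-71237/ 2639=-26.99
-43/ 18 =-2.39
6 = 6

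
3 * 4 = 12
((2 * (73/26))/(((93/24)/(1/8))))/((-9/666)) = -5402/403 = -13.40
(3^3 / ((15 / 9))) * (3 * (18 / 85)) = 10.29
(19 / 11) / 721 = 19 / 7931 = 0.00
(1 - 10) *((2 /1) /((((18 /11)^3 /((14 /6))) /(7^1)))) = -65219 /972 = -67.10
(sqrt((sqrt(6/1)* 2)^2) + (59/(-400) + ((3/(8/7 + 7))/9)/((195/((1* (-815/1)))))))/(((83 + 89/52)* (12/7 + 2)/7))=-41643679/5875389000 + 196* sqrt(6)/4405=0.10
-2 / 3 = -0.67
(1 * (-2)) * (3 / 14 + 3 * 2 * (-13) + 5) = 1019 / 7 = 145.57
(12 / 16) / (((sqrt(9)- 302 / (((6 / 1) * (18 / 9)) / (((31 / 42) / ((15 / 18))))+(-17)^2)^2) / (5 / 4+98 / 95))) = 228798632241 / 400682185520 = 0.57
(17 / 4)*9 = 153 / 4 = 38.25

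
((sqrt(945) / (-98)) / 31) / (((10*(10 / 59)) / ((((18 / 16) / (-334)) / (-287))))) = -1593*sqrt(105) / 232973283200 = -0.00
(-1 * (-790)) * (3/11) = 215.45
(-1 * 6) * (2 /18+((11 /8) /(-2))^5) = 400883 /1572864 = 0.25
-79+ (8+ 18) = -53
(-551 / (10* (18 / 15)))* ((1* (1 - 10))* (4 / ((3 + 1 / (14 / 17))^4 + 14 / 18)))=5.23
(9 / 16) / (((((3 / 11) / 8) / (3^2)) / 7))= 1039.50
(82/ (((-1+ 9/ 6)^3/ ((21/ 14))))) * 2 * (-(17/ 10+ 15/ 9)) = -33128/ 5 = -6625.60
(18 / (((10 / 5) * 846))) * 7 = 7 / 94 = 0.07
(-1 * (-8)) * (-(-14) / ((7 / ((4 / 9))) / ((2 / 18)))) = 64 / 81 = 0.79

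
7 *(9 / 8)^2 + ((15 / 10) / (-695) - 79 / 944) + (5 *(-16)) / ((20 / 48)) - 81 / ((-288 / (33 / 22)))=-239868877 / 1312160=-182.80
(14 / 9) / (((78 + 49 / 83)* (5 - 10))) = -1162 / 293535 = -0.00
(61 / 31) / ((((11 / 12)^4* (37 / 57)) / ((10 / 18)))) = 40055040 / 16793227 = 2.39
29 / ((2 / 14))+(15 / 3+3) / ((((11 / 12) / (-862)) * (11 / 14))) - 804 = -1231249 / 121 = -10175.61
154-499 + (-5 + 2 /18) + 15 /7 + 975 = 39517 /63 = 627.25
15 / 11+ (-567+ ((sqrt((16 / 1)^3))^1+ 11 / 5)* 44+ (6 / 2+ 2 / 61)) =7884909 / 3355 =2350.20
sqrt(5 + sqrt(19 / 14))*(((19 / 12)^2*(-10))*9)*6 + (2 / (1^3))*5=10-5415*sqrt(14*sqrt(266) + 980) / 56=-3351.27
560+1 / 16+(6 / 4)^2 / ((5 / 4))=44949 / 80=561.86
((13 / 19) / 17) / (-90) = -13 / 29070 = -0.00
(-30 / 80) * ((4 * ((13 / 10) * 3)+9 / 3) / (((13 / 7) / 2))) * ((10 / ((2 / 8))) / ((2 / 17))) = -33201 / 13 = -2553.92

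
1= 1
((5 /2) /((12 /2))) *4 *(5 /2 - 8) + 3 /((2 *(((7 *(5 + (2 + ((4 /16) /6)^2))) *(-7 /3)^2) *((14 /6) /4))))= -532017943 /58099398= -9.16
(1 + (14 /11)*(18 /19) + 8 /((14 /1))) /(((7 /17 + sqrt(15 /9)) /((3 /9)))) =-69071 /271282 + 1174207*sqrt(15) /5696922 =0.54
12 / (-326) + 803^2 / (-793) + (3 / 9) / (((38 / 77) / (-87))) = -4282763097 / 4911842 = -871.93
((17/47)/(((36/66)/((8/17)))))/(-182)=-22/12831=-0.00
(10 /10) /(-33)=-1 /33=-0.03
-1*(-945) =945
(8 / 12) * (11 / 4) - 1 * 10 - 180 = -1129 / 6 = -188.17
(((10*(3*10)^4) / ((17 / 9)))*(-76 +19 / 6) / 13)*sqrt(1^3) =-5309550000 / 221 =-24025113.12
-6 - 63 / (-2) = 51 / 2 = 25.50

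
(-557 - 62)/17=-619/17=-36.41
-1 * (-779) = 779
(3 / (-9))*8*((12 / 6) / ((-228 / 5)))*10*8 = 1600 / 171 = 9.36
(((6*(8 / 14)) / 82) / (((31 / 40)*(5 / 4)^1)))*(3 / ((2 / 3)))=1728 / 8897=0.19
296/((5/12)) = 3552/5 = 710.40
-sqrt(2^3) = -2*sqrt(2) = -2.83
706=706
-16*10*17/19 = -2720/19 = -143.16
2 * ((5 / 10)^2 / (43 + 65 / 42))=21 / 1871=0.01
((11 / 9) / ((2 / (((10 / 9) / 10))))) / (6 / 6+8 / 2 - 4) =11 / 162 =0.07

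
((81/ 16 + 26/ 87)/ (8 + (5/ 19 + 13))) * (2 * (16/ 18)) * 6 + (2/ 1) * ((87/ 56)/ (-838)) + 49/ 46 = 53363282279/ 14226293592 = 3.75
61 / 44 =1.39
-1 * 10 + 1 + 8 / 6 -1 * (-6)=-5 / 3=-1.67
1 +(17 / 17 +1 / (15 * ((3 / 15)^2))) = 11 / 3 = 3.67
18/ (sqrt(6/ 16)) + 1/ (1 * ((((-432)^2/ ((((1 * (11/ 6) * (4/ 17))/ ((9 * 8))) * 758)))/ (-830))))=-1730135/ 85660416 + 12 * sqrt(6)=29.37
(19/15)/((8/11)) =209/120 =1.74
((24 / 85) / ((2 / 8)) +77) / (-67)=-6641 / 5695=-1.17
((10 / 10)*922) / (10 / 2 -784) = -922 / 779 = -1.18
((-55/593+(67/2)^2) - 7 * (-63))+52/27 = 100234187/64044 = 1565.08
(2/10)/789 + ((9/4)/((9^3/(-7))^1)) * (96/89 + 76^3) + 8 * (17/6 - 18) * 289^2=-96157430391377/9479835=-10143365.41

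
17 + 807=824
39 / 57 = 13 / 19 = 0.68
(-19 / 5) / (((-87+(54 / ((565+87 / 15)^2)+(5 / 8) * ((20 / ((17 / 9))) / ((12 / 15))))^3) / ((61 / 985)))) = -24617503013917575249575558656 / 50114338471529786448703487278725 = -0.00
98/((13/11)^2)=11858/169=70.17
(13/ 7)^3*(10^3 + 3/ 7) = 15385591/ 2401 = 6407.99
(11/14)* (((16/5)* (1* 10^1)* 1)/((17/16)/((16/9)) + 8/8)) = 45056/2863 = 15.74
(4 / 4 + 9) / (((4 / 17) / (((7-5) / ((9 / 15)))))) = 425 / 3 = 141.67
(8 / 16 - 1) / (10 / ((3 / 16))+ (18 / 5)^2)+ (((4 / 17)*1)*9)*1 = 356709 / 169048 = 2.11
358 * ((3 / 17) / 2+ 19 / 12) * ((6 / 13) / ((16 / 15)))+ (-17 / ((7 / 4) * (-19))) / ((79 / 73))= 9637604299 / 37152752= 259.40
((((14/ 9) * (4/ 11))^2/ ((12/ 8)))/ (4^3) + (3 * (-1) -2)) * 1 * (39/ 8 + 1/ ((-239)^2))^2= -729114925510081093/ 6139927198164672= -118.75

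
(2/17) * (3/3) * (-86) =-172/17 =-10.12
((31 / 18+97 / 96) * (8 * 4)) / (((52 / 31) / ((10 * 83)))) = 10124755 / 234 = 43268.18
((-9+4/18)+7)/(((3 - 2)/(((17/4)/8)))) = -17/18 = -0.94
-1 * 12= -12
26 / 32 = 13 / 16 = 0.81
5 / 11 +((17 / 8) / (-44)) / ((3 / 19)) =157 / 1056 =0.15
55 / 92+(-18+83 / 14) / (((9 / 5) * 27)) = 54685 / 156492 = 0.35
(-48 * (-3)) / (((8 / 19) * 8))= 171 / 4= 42.75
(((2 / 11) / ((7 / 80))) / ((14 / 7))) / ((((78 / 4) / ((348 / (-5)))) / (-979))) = 330368 / 91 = 3630.42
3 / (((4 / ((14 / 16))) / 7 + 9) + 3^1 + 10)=49 / 370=0.13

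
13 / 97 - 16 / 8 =-181 / 97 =-1.87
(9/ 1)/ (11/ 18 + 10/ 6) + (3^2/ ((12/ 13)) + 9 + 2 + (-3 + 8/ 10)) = 18451/ 820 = 22.50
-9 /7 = -1.29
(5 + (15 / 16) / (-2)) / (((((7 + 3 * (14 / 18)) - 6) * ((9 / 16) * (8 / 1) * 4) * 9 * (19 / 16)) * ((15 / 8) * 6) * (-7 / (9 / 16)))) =-29 / 574560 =-0.00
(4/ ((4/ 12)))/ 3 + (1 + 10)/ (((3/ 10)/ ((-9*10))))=-3296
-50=-50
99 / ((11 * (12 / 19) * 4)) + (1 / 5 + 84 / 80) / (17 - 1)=233 / 64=3.64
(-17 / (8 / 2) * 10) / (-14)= 85 / 28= 3.04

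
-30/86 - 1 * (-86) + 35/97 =358756/4171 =86.01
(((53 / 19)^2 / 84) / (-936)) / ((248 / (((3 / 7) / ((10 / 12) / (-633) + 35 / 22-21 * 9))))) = 6519689 / 7144299425349632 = 0.00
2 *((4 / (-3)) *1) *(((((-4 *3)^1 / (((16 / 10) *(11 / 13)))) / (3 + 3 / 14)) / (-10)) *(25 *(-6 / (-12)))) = -9.19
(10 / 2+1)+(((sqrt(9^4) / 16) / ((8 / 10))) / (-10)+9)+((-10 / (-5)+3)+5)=3119 / 128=24.37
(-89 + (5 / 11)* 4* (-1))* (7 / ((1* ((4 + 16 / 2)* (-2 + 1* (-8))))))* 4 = 2331 / 110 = 21.19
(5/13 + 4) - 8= -47/13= -3.62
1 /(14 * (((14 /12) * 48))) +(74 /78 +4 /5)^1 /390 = 171697 /29811600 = 0.01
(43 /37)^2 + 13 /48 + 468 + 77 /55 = 154758809 /328560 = 471.02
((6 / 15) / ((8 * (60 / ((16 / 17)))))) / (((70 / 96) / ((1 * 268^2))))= 1149184 / 14875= 77.26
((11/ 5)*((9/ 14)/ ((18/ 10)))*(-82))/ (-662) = 451/ 4634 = 0.10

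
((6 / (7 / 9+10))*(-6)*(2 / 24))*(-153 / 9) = 459 / 97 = 4.73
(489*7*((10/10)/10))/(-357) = -163/170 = -0.96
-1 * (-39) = 39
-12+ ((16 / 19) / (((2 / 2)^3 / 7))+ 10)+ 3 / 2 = 205 / 38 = 5.39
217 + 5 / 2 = 439 / 2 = 219.50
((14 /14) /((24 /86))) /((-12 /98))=-2107 /72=-29.26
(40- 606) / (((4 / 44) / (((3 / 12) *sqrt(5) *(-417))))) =1298121 *sqrt(5) / 2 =1451343.40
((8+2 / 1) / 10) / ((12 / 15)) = 5 / 4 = 1.25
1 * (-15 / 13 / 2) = -15 / 26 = -0.58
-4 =-4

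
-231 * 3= -693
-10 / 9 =-1.11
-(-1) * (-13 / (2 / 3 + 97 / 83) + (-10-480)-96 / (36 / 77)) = -963013 / 1371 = -702.42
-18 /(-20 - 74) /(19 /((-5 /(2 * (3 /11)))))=-165 /1786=-0.09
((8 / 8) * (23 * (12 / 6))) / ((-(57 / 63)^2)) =-20286 / 361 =-56.19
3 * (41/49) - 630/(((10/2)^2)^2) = 9201/6125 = 1.50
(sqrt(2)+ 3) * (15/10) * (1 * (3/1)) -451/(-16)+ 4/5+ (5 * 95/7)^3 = 9 * sqrt(2)/2+ 8574915857/27440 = 312503.30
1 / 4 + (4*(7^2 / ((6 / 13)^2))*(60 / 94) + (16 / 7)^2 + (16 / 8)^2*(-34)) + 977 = 39623929 / 27636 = 1433.78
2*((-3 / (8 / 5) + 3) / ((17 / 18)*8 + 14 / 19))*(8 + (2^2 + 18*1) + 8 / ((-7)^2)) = 1137321 / 138964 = 8.18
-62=-62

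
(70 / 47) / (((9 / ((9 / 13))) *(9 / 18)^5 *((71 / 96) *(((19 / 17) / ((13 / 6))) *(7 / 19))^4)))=117437207680 / 30903957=3800.07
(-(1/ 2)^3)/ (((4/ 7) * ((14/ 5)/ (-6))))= 15/ 32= 0.47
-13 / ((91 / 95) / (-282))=26790 / 7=3827.14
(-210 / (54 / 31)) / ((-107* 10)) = 217 / 1926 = 0.11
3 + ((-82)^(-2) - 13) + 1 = -60515/6724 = -9.00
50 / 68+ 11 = 399 / 34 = 11.74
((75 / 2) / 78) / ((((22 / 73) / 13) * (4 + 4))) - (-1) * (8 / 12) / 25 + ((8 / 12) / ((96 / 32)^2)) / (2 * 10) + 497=237420707 / 475200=499.62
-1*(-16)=16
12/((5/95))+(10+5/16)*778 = 66009/8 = 8251.12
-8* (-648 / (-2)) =-2592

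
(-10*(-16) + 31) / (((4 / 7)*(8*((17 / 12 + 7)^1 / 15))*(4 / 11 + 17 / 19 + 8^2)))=12574485 / 11020312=1.14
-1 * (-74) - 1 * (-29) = 103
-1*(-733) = 733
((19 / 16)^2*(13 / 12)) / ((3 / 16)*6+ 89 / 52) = 61009 / 113280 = 0.54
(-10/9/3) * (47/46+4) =-1.86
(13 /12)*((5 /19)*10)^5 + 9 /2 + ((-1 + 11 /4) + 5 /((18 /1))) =12769383265 /89139564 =143.25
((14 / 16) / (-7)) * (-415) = 415 / 8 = 51.88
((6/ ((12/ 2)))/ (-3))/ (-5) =1/ 15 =0.07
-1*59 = -59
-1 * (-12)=12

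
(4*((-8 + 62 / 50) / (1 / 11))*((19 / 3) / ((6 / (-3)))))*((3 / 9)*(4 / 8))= 35321 / 225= 156.98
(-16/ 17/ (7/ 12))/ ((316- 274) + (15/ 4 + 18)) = -0.03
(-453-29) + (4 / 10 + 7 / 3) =-7189 / 15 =-479.27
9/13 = 0.69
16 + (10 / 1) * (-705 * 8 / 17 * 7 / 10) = -39208 / 17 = -2306.35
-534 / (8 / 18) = -2403 / 2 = -1201.50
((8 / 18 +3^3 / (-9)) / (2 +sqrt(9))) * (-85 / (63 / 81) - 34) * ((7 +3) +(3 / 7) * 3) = 1822451 / 2205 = 826.51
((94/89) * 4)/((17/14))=5264/1513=3.48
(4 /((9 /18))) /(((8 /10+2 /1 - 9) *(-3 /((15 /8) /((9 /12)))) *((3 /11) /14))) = 15400 /279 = 55.20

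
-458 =-458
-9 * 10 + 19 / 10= -881 / 10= -88.10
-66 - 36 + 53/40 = -4027/40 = -100.68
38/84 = 19/42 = 0.45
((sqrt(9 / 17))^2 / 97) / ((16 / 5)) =45 / 26384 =0.00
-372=-372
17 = 17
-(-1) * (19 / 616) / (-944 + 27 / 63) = -19 / 581240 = -0.00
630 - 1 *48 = 582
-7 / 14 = -1 / 2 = -0.50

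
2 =2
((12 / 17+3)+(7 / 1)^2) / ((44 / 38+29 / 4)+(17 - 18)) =68096 / 9571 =7.11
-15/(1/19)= -285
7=7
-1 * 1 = -1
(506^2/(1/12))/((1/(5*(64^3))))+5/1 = 4027098071045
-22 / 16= -11 / 8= -1.38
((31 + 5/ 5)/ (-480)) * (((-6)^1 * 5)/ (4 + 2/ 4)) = 4/ 9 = 0.44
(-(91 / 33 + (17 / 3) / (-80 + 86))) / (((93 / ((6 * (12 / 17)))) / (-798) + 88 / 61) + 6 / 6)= -47574632 / 31036511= -1.53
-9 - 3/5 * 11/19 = -888/95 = -9.35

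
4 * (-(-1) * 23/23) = 4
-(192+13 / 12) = -2317 / 12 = -193.08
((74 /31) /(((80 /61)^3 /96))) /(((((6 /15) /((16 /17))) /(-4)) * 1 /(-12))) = 151169346 /13175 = 11473.95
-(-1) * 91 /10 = 91 /10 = 9.10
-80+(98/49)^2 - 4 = -80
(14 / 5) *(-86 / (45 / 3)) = -1204 / 75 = -16.05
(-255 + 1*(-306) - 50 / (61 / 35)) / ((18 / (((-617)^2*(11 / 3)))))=-150631404209 / 3294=-45729023.74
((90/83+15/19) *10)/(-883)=-29550/1392491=-0.02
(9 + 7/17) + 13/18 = 3101/306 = 10.13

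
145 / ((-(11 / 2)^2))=-580 / 121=-4.79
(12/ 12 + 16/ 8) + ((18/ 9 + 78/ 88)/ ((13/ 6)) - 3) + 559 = 160255/ 286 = 560.33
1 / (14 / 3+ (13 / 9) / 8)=72 / 349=0.21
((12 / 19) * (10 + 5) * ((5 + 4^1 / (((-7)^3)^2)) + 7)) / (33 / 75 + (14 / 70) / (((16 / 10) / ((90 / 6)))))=50824512000 / 1034958253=49.11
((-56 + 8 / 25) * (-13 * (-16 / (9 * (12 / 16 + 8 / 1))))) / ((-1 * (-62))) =-193024 / 81375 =-2.37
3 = 3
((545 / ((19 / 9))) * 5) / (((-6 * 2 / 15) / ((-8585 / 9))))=116970625 / 76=1539087.17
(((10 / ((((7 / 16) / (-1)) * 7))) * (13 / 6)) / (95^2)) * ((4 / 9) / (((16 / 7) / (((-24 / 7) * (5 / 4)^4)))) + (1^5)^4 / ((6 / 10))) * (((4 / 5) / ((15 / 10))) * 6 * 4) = -104 / 265335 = -0.00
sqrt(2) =1.41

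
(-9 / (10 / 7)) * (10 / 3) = -21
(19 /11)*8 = 152 /11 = 13.82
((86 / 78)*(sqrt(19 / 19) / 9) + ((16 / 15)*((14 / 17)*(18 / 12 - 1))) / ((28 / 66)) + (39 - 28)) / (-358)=-181364 / 5340465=-0.03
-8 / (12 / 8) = -16 / 3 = -5.33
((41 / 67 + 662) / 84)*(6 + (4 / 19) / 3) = 7680335 / 160398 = 47.88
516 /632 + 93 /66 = 2.23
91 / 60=1.52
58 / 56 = 29 / 28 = 1.04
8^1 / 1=8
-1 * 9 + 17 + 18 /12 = 19 /2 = 9.50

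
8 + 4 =12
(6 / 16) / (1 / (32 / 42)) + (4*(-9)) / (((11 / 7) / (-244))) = 430438 / 77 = 5590.10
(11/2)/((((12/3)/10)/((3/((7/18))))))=1485/14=106.07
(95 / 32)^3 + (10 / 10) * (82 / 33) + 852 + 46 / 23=954448127 / 1081344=882.65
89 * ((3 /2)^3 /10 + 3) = 23763 /80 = 297.04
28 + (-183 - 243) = -398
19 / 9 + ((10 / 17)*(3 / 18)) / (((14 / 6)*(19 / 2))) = 43049 / 20349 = 2.12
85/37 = 2.30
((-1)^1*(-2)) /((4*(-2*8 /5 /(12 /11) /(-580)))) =2175 /22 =98.86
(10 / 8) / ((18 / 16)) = 10 / 9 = 1.11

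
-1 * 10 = -10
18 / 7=2.57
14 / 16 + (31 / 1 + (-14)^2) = 1823 / 8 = 227.88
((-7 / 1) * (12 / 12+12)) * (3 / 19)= -273 / 19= -14.37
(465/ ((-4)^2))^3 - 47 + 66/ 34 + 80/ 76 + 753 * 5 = 37398818451/ 1323008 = 28268.02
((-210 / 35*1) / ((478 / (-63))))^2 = 0.63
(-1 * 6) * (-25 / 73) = 150 / 73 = 2.05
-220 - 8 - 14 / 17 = -3890 / 17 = -228.82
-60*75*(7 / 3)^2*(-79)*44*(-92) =-7834904000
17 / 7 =2.43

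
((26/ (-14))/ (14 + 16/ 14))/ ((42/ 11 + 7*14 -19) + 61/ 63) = -0.00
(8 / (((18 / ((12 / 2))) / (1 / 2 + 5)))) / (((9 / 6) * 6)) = 44 / 27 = 1.63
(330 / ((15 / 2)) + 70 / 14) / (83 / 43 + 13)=2107 / 642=3.28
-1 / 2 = -0.50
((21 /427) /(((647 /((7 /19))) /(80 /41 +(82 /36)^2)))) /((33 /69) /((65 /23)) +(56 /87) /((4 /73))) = 0.00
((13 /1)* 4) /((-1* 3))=-52 /3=-17.33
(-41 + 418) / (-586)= -377 / 586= -0.64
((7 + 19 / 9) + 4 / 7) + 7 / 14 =1283 / 126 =10.18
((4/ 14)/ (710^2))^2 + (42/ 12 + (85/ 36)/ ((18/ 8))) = 1147115044941331/ 252147404722500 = 4.55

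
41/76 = 0.54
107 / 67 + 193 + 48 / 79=1033218 / 5293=195.20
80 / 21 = 3.81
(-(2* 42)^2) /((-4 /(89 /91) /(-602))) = -13501656 /13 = -1038588.92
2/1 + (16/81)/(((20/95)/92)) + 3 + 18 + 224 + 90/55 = 298447/891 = 334.96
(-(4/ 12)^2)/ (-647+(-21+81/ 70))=70/ 420111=0.00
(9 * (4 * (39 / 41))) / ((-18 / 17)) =-1326 / 41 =-32.34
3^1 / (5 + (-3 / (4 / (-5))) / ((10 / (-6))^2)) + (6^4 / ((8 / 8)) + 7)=165541 / 127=1303.47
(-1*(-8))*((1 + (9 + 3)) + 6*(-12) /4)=-40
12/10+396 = 397.20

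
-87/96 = -29/32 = -0.91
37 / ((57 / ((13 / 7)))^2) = 6253 / 159201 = 0.04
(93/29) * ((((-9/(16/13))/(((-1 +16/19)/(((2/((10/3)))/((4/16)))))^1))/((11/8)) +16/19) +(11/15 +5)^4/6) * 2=17763776116/10580625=1678.90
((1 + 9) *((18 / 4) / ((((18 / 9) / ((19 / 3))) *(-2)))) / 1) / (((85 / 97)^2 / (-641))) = 343776633 / 5780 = 59476.93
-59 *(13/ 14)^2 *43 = -428753/ 196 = -2187.52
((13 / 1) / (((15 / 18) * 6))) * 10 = 26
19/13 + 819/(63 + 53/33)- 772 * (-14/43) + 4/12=73108091/275028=265.82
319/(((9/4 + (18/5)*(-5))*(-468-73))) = 0.04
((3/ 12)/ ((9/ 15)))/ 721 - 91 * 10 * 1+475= -3763615/ 8652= -435.00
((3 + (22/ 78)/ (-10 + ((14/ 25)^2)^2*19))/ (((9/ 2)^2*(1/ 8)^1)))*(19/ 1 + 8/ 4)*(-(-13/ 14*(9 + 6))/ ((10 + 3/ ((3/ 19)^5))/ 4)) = 58773697120/ 1311253332419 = 0.04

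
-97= -97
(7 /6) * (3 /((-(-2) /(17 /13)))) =119 /52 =2.29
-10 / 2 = -5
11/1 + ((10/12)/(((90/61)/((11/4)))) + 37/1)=21407/432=49.55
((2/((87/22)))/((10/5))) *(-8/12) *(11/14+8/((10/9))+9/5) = -3014/1827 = -1.65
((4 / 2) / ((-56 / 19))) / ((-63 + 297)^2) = -19 / 1533168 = -0.00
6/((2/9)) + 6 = 33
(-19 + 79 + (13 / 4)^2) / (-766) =-0.09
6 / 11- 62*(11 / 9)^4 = -9945796 / 72171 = -137.81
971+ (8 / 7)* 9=6869 / 7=981.29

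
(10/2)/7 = 5/7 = 0.71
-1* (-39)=39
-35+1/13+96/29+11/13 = -11599/377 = -30.77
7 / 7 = 1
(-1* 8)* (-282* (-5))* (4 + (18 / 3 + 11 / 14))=-851640 / 7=-121662.86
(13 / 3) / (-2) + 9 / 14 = -32 / 21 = -1.52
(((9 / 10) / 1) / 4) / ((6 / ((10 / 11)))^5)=625 / 34787016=0.00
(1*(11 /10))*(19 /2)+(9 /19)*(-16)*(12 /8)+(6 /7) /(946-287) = -1607657 /1752940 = -0.92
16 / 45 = 0.36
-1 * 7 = -7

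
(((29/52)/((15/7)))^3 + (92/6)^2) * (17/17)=111580813427/474552000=235.13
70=70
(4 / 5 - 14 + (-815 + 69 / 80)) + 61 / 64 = -264443 / 320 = -826.38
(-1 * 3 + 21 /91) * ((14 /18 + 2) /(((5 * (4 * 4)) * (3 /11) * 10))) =-0.04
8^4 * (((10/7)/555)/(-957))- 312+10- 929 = -915366251/743589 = -1231.01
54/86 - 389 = -16700/43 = -388.37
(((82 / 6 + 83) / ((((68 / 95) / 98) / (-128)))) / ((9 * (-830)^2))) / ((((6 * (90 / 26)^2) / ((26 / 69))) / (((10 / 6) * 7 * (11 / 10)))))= -73078301296 / 3976358183775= -0.02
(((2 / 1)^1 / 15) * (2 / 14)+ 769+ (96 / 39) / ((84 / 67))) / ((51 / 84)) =1403188 / 1105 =1269.85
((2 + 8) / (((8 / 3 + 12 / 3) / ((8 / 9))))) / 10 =0.13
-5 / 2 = -2.50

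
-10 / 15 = -2 / 3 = -0.67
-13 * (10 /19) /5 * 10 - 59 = -1381 /19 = -72.68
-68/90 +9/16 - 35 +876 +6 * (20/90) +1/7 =842.28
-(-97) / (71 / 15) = 1455 / 71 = 20.49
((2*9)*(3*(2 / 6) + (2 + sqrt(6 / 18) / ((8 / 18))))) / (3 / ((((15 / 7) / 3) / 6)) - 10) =135*sqrt(3) / 152 + 135 / 38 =5.09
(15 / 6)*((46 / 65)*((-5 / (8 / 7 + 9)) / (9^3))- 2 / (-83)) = 3297520 / 55847961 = 0.06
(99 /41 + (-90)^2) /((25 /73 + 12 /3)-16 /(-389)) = 1848.35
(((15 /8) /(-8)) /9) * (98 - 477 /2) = 1405 /384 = 3.66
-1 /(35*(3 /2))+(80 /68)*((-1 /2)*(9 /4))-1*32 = -119033 /3570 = -33.34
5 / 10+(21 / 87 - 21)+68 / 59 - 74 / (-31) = -16.72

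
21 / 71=0.30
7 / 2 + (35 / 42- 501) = -1490 / 3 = -496.67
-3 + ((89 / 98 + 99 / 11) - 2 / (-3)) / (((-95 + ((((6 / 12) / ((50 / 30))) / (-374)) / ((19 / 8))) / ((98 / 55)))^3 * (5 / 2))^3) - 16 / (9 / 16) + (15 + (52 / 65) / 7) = -1262666460947014948781611985690947636864715690491411479800507 / 77321138257836257550554733108098340536162240966229491712000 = -16.33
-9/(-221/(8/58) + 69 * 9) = 36/3925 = 0.01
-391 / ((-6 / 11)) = 4301 / 6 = 716.83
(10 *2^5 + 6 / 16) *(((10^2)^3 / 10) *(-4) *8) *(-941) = 964713200000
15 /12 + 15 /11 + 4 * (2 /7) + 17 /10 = 8403 /1540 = 5.46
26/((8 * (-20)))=-13/80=-0.16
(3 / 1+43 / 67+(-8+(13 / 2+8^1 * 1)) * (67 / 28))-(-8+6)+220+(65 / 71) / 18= 578394575 / 2397528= 241.25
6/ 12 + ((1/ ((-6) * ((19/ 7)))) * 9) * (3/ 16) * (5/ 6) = 503/ 1216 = 0.41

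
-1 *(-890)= 890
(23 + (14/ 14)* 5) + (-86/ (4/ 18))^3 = -57960575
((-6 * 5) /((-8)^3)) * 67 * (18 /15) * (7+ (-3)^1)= 603 /32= 18.84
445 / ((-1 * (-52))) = 445 / 52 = 8.56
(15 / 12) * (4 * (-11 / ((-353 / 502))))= 27610 / 353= 78.22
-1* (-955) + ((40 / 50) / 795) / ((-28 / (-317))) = 26573192 / 27825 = 955.01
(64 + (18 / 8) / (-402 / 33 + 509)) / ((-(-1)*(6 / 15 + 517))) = 1399139 / 11310364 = 0.12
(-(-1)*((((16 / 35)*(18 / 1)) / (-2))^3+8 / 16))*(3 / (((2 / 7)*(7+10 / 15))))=-53361837 / 563500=-94.70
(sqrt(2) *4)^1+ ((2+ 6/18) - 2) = 1/3+ 4 *sqrt(2) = 5.99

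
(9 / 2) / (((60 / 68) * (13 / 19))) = 969 / 130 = 7.45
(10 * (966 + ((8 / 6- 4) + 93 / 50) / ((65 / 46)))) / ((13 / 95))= 178845746 / 2535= 70550.59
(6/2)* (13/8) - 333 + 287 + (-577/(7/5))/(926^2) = -493697577/12004664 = -41.13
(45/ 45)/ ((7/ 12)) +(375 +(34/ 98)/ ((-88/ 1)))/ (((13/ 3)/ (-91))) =-4849893/ 616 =-7873.20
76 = 76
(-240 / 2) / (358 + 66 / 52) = -3120 / 9341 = -0.33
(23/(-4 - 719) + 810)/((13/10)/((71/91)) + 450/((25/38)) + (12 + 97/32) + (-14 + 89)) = 1.04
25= 25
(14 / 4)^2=49 / 4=12.25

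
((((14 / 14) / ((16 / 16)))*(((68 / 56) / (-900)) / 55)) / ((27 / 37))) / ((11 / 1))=-629 / 205821000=-0.00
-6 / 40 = -3 / 20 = -0.15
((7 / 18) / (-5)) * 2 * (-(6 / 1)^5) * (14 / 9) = 9408 / 5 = 1881.60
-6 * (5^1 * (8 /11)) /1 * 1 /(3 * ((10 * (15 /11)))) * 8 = -64 /15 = -4.27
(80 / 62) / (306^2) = 10 / 725679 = 0.00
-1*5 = -5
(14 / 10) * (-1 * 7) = -49 / 5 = -9.80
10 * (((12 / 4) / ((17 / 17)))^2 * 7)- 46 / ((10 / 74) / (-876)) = 1494102 / 5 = 298820.40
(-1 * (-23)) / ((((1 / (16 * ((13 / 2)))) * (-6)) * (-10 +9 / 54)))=2392 / 59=40.54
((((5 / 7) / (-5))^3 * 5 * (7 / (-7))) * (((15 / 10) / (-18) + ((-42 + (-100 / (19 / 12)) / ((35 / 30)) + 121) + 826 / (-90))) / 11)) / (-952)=-33959 / 1563454368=-0.00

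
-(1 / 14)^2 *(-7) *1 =1 / 28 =0.04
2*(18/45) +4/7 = 48/35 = 1.37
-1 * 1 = -1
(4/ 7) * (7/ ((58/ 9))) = 18/ 29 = 0.62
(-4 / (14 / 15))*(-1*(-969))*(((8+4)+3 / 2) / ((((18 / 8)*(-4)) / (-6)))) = -261630 / 7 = -37375.71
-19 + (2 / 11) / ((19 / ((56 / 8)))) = -3957 / 209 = -18.93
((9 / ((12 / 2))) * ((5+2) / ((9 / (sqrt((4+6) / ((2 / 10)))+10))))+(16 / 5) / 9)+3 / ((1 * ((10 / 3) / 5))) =24.77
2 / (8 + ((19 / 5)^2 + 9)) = 25 / 393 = 0.06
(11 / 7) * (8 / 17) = 88 / 119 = 0.74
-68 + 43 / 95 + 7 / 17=-108424 / 1615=-67.14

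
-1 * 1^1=-1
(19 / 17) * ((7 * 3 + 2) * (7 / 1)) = 3059 / 17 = 179.94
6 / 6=1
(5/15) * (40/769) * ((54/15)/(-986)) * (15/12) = -30/379117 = -0.00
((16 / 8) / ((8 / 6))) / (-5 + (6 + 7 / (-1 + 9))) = 4 / 5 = 0.80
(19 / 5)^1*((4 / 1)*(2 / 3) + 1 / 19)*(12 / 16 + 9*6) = 2263 / 4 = 565.75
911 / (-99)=-911 / 99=-9.20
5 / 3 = 1.67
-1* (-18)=18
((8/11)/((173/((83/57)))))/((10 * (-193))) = -332/104674515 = -0.00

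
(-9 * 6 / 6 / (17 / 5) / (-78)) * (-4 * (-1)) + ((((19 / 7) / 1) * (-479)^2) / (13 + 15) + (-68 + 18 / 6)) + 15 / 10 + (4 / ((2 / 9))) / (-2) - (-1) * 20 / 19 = 22170.42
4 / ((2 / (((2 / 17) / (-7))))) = -0.03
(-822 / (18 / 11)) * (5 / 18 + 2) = -61787 / 54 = -1144.20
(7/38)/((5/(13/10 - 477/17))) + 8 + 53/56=3599773/452200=7.96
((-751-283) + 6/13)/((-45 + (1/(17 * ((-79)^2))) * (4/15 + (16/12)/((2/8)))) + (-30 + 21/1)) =3563798230/186200053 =19.14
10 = 10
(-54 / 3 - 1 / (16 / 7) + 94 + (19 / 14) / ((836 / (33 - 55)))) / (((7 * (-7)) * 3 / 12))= -8459 / 1372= -6.17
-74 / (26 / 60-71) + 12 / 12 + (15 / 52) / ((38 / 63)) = 10570477 / 4183192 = 2.53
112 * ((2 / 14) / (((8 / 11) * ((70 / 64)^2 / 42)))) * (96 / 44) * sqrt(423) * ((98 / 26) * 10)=12386304 * sqrt(47) / 65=1306403.42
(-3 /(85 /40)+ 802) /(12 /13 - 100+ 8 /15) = -1326975 /163336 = -8.12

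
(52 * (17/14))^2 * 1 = 195364/49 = 3987.02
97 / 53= 1.83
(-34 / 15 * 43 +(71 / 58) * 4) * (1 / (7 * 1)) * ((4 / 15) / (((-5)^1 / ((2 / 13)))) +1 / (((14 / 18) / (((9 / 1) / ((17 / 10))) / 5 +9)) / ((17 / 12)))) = -5033006717 / 20782125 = -242.18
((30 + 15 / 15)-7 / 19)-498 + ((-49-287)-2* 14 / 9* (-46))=-112904 / 171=-660.26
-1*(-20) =20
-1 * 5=-5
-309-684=-993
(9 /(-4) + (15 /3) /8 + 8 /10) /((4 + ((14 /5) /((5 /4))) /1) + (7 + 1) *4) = -165 /7648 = -0.02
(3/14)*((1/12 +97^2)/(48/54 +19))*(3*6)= 9145629/5012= 1824.75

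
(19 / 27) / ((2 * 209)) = 1 / 594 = 0.00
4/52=1/13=0.08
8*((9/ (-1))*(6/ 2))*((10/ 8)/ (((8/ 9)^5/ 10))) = -39858075/ 8192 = -4865.49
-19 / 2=-9.50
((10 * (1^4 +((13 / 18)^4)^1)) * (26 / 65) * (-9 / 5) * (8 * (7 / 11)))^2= 2174.10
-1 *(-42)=42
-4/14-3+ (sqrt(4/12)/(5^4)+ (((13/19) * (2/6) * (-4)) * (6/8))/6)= -2713/798+ sqrt(3)/1875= -3.40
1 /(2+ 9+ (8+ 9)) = 1 /28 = 0.04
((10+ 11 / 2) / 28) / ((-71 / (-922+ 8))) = 14167 / 1988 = 7.13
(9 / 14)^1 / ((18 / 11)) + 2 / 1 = 67 / 28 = 2.39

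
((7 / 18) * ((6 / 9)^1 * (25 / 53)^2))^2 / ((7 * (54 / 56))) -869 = -134962868744987 / 155308337523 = -869.00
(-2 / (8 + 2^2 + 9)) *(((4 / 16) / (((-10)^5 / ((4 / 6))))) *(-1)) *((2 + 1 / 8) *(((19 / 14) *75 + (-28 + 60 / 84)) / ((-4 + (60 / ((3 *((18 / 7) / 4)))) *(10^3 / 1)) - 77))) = -2533 / 3127835200000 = -0.00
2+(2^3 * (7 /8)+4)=13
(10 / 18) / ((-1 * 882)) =-5 / 7938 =-0.00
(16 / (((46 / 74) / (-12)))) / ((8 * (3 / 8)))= -2368 / 23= -102.96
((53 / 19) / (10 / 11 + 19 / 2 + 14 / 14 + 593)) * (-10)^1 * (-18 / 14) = 104940 / 1768501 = 0.06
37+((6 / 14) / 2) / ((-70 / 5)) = 7249 / 196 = 36.98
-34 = -34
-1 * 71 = -71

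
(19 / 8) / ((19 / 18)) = 9 / 4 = 2.25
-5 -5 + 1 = -9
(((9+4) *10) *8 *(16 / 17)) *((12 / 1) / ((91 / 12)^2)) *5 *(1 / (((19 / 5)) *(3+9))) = 4608000 / 205751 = 22.40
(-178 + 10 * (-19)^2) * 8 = 27456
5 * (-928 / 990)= -464 / 99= -4.69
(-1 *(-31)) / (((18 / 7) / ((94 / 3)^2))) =958706 / 81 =11835.88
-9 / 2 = -4.50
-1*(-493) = 493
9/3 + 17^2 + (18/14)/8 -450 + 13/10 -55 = -59231/280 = -211.54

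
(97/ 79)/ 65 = 97/ 5135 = 0.02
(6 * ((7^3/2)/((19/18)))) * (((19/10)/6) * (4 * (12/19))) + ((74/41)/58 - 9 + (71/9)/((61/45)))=5351829697/6890255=776.72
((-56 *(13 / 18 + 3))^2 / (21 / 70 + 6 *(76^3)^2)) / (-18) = -2513840 / 1204099267988061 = -0.00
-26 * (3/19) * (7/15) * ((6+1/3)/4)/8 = -0.38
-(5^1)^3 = -125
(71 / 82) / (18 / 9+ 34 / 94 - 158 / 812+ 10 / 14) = 677411 / 2254303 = 0.30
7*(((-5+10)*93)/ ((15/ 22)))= 4774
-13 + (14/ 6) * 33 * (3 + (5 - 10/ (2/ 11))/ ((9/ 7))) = -24988/ 9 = -2776.44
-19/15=-1.27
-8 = -8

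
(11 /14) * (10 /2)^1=55 /14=3.93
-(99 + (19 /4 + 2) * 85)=-2691 /4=-672.75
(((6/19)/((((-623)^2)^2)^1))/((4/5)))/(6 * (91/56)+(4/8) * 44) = 0.00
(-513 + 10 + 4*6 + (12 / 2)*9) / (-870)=85 / 174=0.49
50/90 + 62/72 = 17/12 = 1.42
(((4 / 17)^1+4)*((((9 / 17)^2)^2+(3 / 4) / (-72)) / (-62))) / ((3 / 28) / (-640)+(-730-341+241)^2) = -3671371200 / 543376047852849299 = -0.00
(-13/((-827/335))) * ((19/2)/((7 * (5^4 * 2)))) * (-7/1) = -16549/413500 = -0.04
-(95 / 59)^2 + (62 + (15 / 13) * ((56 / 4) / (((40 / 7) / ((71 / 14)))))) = 26697059 / 362024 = 73.74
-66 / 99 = -0.67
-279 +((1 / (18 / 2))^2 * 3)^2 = -203390 / 729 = -279.00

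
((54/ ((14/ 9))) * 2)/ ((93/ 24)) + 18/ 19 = 18.86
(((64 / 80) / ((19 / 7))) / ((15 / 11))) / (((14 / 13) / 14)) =4004 / 1425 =2.81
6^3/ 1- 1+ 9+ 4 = 228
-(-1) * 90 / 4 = 45 / 2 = 22.50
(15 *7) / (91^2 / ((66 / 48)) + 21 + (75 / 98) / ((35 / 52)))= 0.02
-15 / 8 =-1.88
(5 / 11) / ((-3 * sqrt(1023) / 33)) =-5 * sqrt(1023) / 1023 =-0.16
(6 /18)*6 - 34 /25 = 0.64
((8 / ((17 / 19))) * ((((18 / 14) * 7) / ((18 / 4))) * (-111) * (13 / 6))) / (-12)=18278 / 51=358.39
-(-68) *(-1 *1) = -68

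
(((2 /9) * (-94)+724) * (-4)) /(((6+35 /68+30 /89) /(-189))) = 3216952704 /41467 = 77578.62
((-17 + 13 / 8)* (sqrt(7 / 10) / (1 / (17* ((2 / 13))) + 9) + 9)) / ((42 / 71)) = -26199 / 112 - 49487* sqrt(70) / 178640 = -236.24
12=12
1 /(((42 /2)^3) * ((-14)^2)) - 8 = -14521247 /1815156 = -8.00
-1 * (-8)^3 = 512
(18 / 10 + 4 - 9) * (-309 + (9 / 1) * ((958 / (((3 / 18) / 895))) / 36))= -20572896 / 5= -4114579.20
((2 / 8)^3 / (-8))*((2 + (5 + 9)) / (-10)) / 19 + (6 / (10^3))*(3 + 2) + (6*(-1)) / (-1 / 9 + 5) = -400313 / 334400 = -1.20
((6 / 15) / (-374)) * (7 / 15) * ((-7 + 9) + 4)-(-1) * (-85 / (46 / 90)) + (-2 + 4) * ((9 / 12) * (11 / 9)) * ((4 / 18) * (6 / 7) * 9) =-122809829 / 752675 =-163.16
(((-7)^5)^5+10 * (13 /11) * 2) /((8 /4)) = -14751754816303613908617 /22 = -670534309831982450391.68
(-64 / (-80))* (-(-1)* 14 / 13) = 56 / 65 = 0.86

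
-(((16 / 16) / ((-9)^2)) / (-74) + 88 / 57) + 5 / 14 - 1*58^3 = -77772311272 / 398601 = -195113.19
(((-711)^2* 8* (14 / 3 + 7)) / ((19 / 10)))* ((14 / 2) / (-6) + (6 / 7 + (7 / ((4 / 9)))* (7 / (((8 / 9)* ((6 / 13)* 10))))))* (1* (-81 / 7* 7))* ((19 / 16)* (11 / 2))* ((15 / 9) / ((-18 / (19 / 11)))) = 28576095300675 / 512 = 55812686134.13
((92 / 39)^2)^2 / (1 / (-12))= -286557184 / 771147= -371.60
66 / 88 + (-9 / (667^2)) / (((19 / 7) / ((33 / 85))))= 2155478889 / 2873982940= 0.75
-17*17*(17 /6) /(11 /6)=-4913 /11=-446.64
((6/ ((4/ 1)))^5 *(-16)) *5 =-1215/ 2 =-607.50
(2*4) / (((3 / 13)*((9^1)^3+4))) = 104 / 2199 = 0.05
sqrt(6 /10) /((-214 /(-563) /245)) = 27587 * sqrt(15) /214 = 499.27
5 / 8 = 0.62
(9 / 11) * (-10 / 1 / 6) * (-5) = 6.82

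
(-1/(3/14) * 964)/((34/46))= -310408/51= -6086.43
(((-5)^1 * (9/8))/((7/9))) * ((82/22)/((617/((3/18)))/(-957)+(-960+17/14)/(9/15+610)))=18150085/3661892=4.96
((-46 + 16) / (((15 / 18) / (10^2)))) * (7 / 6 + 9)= -36600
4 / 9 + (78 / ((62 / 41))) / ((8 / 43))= 619805 / 2232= 277.69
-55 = -55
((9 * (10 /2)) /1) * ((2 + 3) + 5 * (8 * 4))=7425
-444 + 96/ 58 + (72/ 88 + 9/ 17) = -2391528/ 5423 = -441.00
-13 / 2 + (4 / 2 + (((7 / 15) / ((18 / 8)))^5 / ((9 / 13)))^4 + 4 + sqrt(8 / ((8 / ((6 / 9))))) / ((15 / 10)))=-26524390167583557350072831924946778265425805953 / 53048780335177137614686160322525215148925781250 + 2 * sqrt(6) / 9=0.04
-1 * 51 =-51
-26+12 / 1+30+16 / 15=256 / 15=17.07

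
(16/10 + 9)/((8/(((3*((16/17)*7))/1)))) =2226/85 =26.19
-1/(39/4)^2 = -16/1521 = -0.01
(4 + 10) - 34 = -20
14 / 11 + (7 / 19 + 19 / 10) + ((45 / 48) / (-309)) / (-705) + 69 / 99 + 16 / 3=2324184509 / 242824560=9.57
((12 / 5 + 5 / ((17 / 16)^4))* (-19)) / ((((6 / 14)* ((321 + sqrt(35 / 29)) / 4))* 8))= -272448609937 / 623934025585 + 87801679* sqrt(1015) / 1871802076755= -0.44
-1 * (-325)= 325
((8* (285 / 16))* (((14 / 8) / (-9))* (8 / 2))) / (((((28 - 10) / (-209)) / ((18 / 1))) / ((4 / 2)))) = 138985 / 3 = 46328.33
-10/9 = -1.11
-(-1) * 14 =14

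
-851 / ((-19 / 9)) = 403.11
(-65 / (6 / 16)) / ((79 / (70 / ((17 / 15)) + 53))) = -1014520 / 4029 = -251.80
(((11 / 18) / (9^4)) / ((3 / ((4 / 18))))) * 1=11 / 1594323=0.00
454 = 454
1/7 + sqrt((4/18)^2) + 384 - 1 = 24152/63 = 383.37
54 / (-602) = -27 / 301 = -0.09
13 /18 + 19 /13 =511 /234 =2.18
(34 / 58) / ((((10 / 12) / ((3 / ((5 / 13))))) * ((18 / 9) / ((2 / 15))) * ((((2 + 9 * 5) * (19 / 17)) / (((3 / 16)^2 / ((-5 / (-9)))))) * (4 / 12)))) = 2738853 / 2071760000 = 0.00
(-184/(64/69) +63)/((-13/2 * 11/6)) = 3249/286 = 11.36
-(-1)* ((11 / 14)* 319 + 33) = 3971 / 14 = 283.64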